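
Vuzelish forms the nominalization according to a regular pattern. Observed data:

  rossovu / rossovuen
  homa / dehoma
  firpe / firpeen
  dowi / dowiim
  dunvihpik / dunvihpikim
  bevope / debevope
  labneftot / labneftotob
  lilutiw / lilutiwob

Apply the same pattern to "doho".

dohoim

bevope and firpe both end in -e yet inflect differently (debevope, firpeen), so the final letter is not what conditions the rule; the first letter is.
"doho" begins with d-. The stems beginning with d- (dunvihpik → dunvihpikim, dowi → dowiim) add -im.
So doho → dohoim.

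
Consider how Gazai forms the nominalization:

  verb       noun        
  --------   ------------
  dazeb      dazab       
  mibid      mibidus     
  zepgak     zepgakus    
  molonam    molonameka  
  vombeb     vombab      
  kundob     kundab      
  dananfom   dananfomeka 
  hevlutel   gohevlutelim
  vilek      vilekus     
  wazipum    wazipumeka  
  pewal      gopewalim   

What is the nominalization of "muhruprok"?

muhruprokus

dananfom and kundob both have last vowel 'o' yet inflect differently (dananfomeka, kundab), so the last vowel is not what conditions the rule; the final letter is.
"muhruprok" ends in -k. The stems ending in -k (zepgak → zepgakus, vilek → vilekus) add -us.
The other patterns: stems ending in -m add -eka; stems ending in -b change the last vowel to 'a'; stems ending in -l add go- … -im around the stem.
So muhruprok → muhruprokus.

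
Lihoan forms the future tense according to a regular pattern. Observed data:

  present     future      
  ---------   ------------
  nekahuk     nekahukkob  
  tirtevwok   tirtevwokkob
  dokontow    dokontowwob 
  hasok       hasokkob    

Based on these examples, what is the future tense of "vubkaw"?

Every pair shown (nekahuk → nekahukkob, tirtevwok → tirtevwokkob, dokontow → dokontowwob, …) follows the same rule: double the final consonant and add -ob.
So vubkaw → vubkawwob.

vubkawwob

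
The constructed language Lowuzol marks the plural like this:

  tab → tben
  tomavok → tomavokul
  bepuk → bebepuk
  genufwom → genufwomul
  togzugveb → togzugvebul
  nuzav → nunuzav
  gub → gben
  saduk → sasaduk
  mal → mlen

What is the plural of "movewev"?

"movewev" has 3 vowels. The stems with 3 vowels (tomavok → tomavokul, genufwom → genufwomul, togzugveb → togzugvebul) add -ul.
The other patterns: stems with 1 vowel delete the last vowel and add -en; stems with 2 vowels repeat the first consonant+vowel as a prefix.
So movewev → movewevul.

movewevul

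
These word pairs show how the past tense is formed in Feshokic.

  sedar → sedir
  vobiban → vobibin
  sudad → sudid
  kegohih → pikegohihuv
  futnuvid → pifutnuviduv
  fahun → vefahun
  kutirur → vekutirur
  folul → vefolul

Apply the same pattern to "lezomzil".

pilezomziluv

"lezomzil" has last vowel 'i'. The stems whose last vowel is 'i' (kegohih → pikegohihuv, futnuvid → pifutnuviduv) add pi- … -uv around the stem.
So lezomzil → pilezomziluv.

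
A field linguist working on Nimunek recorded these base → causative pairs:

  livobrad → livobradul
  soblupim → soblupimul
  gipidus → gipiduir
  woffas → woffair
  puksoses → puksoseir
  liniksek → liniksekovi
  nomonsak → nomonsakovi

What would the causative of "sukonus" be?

livobrad and woffas both have last vowel 'a' yet inflect differently (livobradul, woffair), so the last vowel is not what conditions the rule; the final letter is.
"sukonus" ends in -s. The stems ending in -s (gipidus → gipiduir, woffas → woffair, puksoses → puksoseir) drop the final letter and add -ir.
So sukonus → sukonuir.

sukonuir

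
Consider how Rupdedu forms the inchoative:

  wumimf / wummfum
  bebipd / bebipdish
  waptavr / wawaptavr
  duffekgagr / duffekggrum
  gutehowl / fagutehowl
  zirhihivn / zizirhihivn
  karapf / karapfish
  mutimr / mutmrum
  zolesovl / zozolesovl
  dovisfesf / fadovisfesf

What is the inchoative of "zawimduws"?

fazawimduws

"zawimduws" has second-to-last letter 'w'. The one such stem in the data (gutehowl → fagutehowl) adds the prefix fa-, so the same rule applies.
The other patterns: stems whose second-to-last letter is 'p' add -ish; stems whose second-to-last letter is 'v' repeat the first consonant+vowel as a prefix; stems whose second-to-last letter is 'g' or 'm' delete the last vowel and add -um.
So zawimduws → fazawimduws.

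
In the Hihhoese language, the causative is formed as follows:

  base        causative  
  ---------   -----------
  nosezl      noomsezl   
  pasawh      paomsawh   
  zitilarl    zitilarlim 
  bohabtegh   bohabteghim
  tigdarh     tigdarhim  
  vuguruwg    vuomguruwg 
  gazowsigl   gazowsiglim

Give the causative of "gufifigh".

gazowsigl and nosezl both end in -l yet inflect differently (gazowsiglim, noomsezl), so the final letter is not what conditions the rule; the second-to-last letter is.
"gufifigh" has second-to-last letter 'g'. The stems whose second-to-last letter is 'g' (gazowsigl → gazowsiglim, bohabtegh → bohabteghim) add -im.
So gufifigh → gufifighim.

gufifighim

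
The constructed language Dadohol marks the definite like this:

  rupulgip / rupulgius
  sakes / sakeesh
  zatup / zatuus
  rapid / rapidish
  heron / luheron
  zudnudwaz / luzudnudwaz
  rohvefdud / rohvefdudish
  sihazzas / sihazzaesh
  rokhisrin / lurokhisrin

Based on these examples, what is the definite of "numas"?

numaesh

"numas" ends in -s. The stems ending in -s (sakes → sakeesh, sihazzas → sihazzaesh) drop the final letter and add -esh.
The other patterns: stems ending in -d add -ish; stems ending in -p drop the final letter and add -us; stems ending in -n or -z add the prefix lu-.
So numas → numaesh.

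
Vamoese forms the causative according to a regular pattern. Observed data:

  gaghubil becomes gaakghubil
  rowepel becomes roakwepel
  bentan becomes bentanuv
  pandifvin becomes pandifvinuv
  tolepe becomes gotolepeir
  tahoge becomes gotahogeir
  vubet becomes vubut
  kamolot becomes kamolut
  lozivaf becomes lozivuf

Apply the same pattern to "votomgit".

gaghubil and pandifvin both have last vowel 'i' yet inflect differently (gaakghubil, pandifvinuv), so the last vowel is not what conditions the rule; the final letter is.
"votomgit" ends in -t. The stems ending in -t (vubet → vubut, kamolot → kamolut) change the last vowel to 'u'.
The other patterns: stems ending in -l insert -ak- after the first vowel; stems ending in -n add -uv; stems ending in -e add go- … -ir around the stem.
So votomgit → votomgut.

votomgut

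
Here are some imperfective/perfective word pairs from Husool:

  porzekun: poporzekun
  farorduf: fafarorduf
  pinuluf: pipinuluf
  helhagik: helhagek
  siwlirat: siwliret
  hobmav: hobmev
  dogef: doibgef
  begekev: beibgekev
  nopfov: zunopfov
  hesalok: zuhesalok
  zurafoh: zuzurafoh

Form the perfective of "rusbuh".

rurusbuh

"rusbuh" has last vowel 'u'. The stems whose last vowel is 'u' (porzekun → poporzekun, farorduf → fafarorduf, pinuluf → pipinuluf) repeat the first consonant+vowel as a prefix.
The other patterns: stems whose last vowel is 'a' or 'i' change the last vowel to 'e'; stems whose last vowel is 'e' insert -ib- after the first vowel; stems whose last vowel is 'o' add the prefix zu-.
So rusbuh → rurusbuh.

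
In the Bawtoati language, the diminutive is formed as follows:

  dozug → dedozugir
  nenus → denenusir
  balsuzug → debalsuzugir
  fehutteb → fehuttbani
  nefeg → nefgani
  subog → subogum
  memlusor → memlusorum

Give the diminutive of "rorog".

dozug and nefeg both end in -g yet inflect differently (dedozugir, nefgani), so the final letter is not what conditions the rule; the last vowel is.
"rorog" has last vowel 'o'. The stems whose last vowel is 'o' (subog → subogum, memlusor → memlusorum) add -um.
So rorog → rorogum.

rorogum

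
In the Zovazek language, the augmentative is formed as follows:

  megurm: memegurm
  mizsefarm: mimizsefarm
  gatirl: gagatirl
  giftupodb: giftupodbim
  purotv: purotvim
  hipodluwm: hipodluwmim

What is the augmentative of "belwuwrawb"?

megurm and hipodluwm both end in -m yet inflect differently (memegurm, hipodluwmim), so the final letter is not what conditions the rule; the second-to-last letter is.
"belwuwrawb" has second-to-last letter 'w'. The one such stem in the data (hipodluwm → hipodluwmim) adds -im, so the same rule applies.
The other pattern: stems whose second-to-last letter is 'r' repeat the first consonant+vowel as a prefix.
So belwuwrawb → belwuwrawbim.

belwuwrawbim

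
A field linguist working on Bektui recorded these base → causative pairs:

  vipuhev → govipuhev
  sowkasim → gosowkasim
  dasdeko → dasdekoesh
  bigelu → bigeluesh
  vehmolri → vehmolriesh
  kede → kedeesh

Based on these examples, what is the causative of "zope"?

sowkasim and vehmolri both have last vowel 'i' yet inflect differently (gosowkasim, vehmolriesh), so the last vowel is not what conditions the rule; whether the stem ends in a vowel or a consonant is.
"zope" ends in a vowel. The stems ending in a vowel (dasdeko → dasdekoesh, bigelu → bigeluesh, vehmolri → vehmolriesh) add -esh.
The other pattern: stems ending in a consonant add the prefix go-.
So zope → zopeesh.

zopeesh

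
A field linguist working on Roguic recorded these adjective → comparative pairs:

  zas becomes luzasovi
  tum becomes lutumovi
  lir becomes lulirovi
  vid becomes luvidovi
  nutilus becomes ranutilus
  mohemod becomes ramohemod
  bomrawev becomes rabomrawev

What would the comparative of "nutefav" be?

ranutefav

"nutefav" has 3 vowels. The stems with 3 vowels (nutilus → ranutilus, mohemod → ramohemod, bomrawev → rabomrawev) add the prefix ra-.
So nutefav → ranutefav.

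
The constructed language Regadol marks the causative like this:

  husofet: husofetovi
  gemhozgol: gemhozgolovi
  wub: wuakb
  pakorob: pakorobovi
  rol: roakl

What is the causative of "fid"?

fiakd

pakorob and wub both end in -b yet inflect differently (pakorobovi, wuakb), so the final letter is not what conditions the rule; the number of vowels is.
"fid" has 1 vowel. The stems with 1 vowel (wub → wuakb, rol → roakl) insert -ak- after the first vowel.
So fid → fiakd.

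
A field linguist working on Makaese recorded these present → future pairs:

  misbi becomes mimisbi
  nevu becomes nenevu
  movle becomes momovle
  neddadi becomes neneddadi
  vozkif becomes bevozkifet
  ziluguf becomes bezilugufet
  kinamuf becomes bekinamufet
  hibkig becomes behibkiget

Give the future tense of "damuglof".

"damuglof" ends in a consonant. The stems ending in a consonant (vozkif → bevozkifet, ziluguf → bezilugufet, kinamuf → bekinamufet) add be- … -et around the stem.
So damuglof → bedamuglofet.

bedamuglofet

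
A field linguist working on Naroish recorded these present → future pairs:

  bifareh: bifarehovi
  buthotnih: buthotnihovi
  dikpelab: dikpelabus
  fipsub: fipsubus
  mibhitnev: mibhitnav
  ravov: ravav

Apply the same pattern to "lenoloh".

"lenoloh" ends in -h. The stems ending in -h (bifareh → bifarehovi, buthotnih → buthotnihovi) add -ovi.
The other patterns: stems ending in -b add -us; stems ending in -v change the last vowel to 'a'.
So lenoloh → lenolohovi.

lenolohovi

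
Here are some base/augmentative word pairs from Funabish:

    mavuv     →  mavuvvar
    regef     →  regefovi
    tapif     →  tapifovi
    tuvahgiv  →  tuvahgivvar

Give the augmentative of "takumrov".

tuvahgiv and tapif both have last vowel 'i' yet inflect differently (tuvahgivvar, tapifovi), so the last vowel is not what conditions the rule; the final letter is.
"takumrov" ends in -v. The stems ending in -v (tuvahgiv → tuvahgivvar, mavuv → mavuvvar) double the final consonant and add -ar.
So takumrov → takumrovvar.

takumrovvar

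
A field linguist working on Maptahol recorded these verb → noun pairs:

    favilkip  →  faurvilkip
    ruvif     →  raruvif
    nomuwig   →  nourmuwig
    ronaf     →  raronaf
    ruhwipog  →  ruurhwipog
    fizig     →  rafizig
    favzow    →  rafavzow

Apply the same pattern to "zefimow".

zeurfimow

fizig and nomuwig both end in -g yet inflect differently (rafizig, nourmuwig), so the final letter is not what conditions the rule; the number of vowels is.
"zefimow" has 3 vowels. The stems with 3 vowels (favilkip → faurvilkip, nomuwig → nourmuwig, ruhwipog → ruurhwipog) insert -ur- after the first vowel.
The other pattern: stems with 2 vowels add the prefix ra-.
So zefimow → zeurfimow.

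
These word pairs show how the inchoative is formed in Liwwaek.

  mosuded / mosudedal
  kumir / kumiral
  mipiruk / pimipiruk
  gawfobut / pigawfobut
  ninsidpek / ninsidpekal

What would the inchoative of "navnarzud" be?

pinavnarzud

mipiruk and ninsidpek both end in -k yet inflect differently (pimipiruk, ninsidpekal), so the final letter is not what conditions the rule; the last vowel is.
"navnarzud" has last vowel 'u'. The stems whose last vowel is 'u' (gawfobut → pigawfobut, mipiruk → pimipiruk) add the prefix pi-.
The other pattern: stems whose last vowel is 'e' or 'i' add -al.
So navnarzud → pinavnarzud.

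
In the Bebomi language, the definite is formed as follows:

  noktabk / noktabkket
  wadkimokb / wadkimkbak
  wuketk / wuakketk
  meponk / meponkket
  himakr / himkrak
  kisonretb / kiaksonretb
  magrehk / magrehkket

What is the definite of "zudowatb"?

zuakdowatb

wadkimokb and kisonretb both end in -b yet inflect differently (wadkimkbak, kiaksonretb), so the final letter is not what conditions the rule; the second-to-last letter is.
"zudowatb" has second-to-last letter 't'. The stems whose second-to-last letter is 't' (kisonretb → kiaksonretb, wuketk → wuakketk) insert -ak- after the first vowel.
So zudowatb → zuakdowatb.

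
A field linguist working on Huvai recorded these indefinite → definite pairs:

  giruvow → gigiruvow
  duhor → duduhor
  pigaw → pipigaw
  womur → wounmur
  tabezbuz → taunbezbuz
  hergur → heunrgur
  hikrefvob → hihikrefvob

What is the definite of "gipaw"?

hergur and duhor both end in -r yet inflect differently (heunrgur, duduhor), so the final letter is not what conditions the rule; the last vowel is.
"gipaw" has last vowel 'a'. The one such stem in the data (pigaw → pipigaw) repeats the first consonant+vowel as a prefix (as do hikrefvob, giruvow), so the same rule applies.
The other pattern: stems whose last vowel is 'u' insert -un- after the first vowel.
So gipaw → gigipaw.

gigipaw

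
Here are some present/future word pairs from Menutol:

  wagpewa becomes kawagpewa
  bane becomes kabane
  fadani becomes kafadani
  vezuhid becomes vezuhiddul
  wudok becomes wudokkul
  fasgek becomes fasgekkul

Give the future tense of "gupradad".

gupradaddul

fadani and vezuhid both have last vowel 'i' yet inflect differently (kafadani, vezuhiddul), so the last vowel is not what conditions the rule; whether the stem ends in a vowel or a consonant is.
"gupradad" ends in a consonant. The stems ending in a consonant (vezuhid → vezuhiddul, wudok → wudokkul, fasgek → fasgekkul) double the final consonant and add -ul.
So gupradad → gupradaddul.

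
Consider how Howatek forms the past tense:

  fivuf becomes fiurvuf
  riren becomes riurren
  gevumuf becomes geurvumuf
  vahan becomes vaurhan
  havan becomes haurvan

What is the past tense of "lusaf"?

Every pair shown (fivuf → fiurvuf, riren → riurren, gevumuf → geurvumuf, …) follows the same rule: insert -ur- after the first vowel.
So lusaf → luursaf.

luursaf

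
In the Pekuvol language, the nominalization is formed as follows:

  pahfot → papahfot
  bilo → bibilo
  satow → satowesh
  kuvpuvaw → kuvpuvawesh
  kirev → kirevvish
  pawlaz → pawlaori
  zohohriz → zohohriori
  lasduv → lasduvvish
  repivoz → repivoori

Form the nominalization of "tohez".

satow and repivoz both have last vowel 'o' yet inflect differently (satowesh, repivoori), so the last vowel is not what conditions the rule; the final letter is.
"tohez" ends in -z. The stems ending in -z (repivoz → repivoori, zohohriz → zohohriori, pawlaz → pawlaori) drop the final letter and add -ori.
So tohez → toheori.

toheori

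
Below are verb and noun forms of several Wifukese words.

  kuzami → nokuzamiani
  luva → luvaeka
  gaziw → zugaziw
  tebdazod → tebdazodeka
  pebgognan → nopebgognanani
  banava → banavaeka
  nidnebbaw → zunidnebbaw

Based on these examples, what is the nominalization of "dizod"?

nidnebbaw and pebgognan both have last vowel 'a' yet inflect differently (zunidnebbaw, nopebgognanani), so the last vowel is not what conditions the rule; the final letter is.
"dizod" ends in -d. The one such stem in the data (tebdazod → tebdazodeka) adds -eka, so the same rule applies.
The other patterns: stems ending in -w add the prefix zu-; stems ending in -i or -n add no- … -ani around the stem.
So dizod → dizodeka.

dizodeka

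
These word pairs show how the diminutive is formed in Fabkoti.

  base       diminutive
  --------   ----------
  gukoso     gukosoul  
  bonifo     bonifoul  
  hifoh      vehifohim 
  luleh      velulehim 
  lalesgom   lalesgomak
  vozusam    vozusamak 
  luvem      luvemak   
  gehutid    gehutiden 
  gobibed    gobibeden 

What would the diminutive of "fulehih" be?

vefulehihim

"fulehih" ends in -h. The stems ending in -h (hifoh → vehifohim, luleh → velulehim) add ve- … -im around the stem.
So fulehih → vefulehihim.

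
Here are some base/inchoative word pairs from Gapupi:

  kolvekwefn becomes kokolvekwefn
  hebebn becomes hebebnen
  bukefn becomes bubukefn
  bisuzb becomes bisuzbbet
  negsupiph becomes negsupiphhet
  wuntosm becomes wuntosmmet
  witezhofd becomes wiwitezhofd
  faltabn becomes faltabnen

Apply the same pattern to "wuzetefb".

faltabn and bukefn both end in -n yet inflect differently (faltabnen, bubukefn), so the final letter is not what conditions the rule; the second-to-last letter is.
"wuzetefb" has second-to-last letter 'f'. The stems whose second-to-last letter is 'f' (witezhofd → wiwitezhofd, bukefn → bubukefn, kolvekwefn → kokolvekwefn) repeat the first consonant+vowel as a prefix.
The other patterns: stems whose second-to-last letter is 'b' add -en; stems whose second-to-last letter is 'p', 's' or 'z' double the final consonant and add -et.
So wuzetefb → wuwuzetefb.

wuwuzetefb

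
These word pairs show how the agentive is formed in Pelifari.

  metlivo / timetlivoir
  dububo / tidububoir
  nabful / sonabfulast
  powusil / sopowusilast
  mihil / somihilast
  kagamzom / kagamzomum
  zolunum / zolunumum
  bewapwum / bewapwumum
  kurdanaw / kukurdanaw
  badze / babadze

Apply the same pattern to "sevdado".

tisevdadoir

metlivo and kagamzom both have last vowel 'o' yet inflect differently (timetlivoir, kagamzomum), so the last vowel is not what conditions the rule; the final letter is.
"sevdado" ends in -o. The stems ending in -o (metlivo → timetlivoir, dububo → tidububoir) add ti- … -ir around the stem.
So sevdado → tisevdadoir.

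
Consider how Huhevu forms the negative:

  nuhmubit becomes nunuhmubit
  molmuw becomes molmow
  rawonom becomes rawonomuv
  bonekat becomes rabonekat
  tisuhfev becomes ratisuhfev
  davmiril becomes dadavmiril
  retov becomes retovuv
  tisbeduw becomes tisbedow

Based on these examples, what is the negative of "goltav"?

"goltav" has last vowel 'a'. The one such stem in the data (bonekat → rabonekat) adds the prefix ra-, so the same rule applies.
The other patterns: stems whose last vowel is 'u' change the last vowel to 'o'; stems whose last vowel is 'o' add -uv; stems whose last vowel is 'i' repeat the first consonant+vowel as a prefix.
So goltav → ragoltav.

ragoltav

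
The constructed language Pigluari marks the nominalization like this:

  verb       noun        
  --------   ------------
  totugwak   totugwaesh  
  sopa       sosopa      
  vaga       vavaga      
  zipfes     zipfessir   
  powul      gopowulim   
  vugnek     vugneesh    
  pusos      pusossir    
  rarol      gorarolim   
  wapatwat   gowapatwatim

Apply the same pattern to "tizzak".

tizzaesh

zipfes and vugnek both have last vowel 'e' yet inflect differently (zipfessir, vugneesh), so the last vowel is not what conditions the rule; the final letter is.
"tizzak" ends in -k. The stems ending in -k (vugnek → vugneesh, totugwak → totugwaesh) drop the final letter and add -esh.
The other patterns: stems ending in -s double the final consonant and add -ir; stems ending in -a repeat the first consonant+vowel as a prefix; stems ending in -l or -t add go- … -im around the stem.
So tizzak → tizzaesh.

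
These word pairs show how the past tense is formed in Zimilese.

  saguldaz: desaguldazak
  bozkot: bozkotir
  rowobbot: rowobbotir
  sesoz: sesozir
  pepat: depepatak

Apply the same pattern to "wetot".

wetotir

pepat and bozkot both end in -t yet inflect differently (depepatak, bozkotir), so the final letter is not what conditions the rule; the last vowel is.
"wetot" has last vowel 'o'. The stems whose last vowel is 'o' (bozkot → bozkotir, rowobbot → rowobbotir, sesoz → sesozir) add -ir.
So wetot → wetotir.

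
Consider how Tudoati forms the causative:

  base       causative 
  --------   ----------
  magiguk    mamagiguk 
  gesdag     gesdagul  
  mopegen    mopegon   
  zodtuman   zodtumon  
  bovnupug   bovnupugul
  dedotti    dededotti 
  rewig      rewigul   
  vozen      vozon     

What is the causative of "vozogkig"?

gesdag and zodtuman both have last vowel 'a' yet inflect differently (gesdagul, zodtumon), so the last vowel is not what conditions the rule; the final letter is.
"vozogkig" ends in -g. The stems ending in -g (bovnupug → bovnupugul, rewig → rewigul, gesdag → gesdagul) add -ul.
The other patterns: stems ending in -n change the last vowel to 'o'; stems ending in -i or -k repeat the first consonant+vowel as a prefix.
So vozogkig → vozogkigul.

vozogkigul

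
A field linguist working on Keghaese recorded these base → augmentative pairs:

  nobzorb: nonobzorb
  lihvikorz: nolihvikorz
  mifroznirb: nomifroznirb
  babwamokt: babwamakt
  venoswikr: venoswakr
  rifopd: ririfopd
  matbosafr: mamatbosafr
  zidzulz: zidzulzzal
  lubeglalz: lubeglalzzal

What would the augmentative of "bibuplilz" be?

bibuplilzzal

venoswikr and matbosafr both end in -r yet inflect differently (venoswakr, mamatbosafr), so the final letter is not what conditions the rule; the second-to-last letter is.
"bibuplilz" has second-to-last letter 'l'. The stems whose second-to-last letter is 'l' (zidzulz → zidzulzzal, lubeglalz → lubeglalzzal) double the final consonant and add -al.
So bibuplilz → bibuplilzzal.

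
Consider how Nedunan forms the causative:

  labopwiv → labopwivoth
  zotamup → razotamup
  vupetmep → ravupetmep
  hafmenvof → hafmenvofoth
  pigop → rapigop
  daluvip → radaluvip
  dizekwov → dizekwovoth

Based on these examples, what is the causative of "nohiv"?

"nohiv" ends in -v. The stems ending in -v (labopwiv → labopwivoth, dizekwov → dizekwovoth) add -oth.
The other pattern: stems ending in -p add the prefix ra-.
So nohiv → nohivoth.

nohivoth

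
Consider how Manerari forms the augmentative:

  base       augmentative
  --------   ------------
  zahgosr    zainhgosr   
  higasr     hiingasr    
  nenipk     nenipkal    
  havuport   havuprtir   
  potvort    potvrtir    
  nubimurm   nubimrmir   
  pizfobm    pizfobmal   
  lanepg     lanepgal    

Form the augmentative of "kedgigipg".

kedgigipgal

nubimurm and pizfobm both end in -m yet inflect differently (nubimrmir, pizfobmal), so the final letter is not what conditions the rule; the second-to-last letter is.
"kedgigipg" has second-to-last letter 'p'. The stems whose second-to-last letter is 'p' (lanepg → lanepgal, nenipk → nenipkal) add -al.
So kedgigipg → kedgigipgal.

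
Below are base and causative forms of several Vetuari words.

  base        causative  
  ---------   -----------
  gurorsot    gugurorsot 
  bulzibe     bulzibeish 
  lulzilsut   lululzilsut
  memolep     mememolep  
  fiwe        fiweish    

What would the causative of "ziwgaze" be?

fiwe and memolep both have last vowel 'e' yet inflect differently (fiweish, mememolep), so the last vowel is not what conditions the rule; whether the stem ends in a vowel or a consonant is.
"ziwgaze" ends in a vowel. The stems ending in a vowel (fiwe → fiweish, bulzibe → bulzibeish) add -ish.
So ziwgaze → ziwgazeish.

ziwgazeish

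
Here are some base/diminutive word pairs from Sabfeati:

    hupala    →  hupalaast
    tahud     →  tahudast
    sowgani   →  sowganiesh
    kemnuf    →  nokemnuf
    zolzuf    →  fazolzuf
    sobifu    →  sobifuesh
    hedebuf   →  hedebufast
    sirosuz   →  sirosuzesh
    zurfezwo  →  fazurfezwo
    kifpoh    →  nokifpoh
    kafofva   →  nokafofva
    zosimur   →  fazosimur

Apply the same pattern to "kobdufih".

zolzuf and kemnuf both end in -f yet inflect differently (fazolzuf, nokemnuf), so the final letter is not what conditions the rule; the first letter is.
"kobdufih" begins with k-. The stems beginning with k- (kifpoh → nokifpoh, kemnuf → nokemnuf, kafofva → nokafofva) add the prefix no-.
So kobdufih → nokobdufih.

nokobdufih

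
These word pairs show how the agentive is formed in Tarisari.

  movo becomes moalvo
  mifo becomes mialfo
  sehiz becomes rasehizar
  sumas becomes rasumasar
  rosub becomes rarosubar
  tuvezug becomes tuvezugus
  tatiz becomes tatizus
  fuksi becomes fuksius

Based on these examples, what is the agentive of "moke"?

"moke" begins with m-. The stems beginning with m- (movo → moalvo, mifo → mialfo) insert -al- after the first vowel.
So moke → moalke.

moalke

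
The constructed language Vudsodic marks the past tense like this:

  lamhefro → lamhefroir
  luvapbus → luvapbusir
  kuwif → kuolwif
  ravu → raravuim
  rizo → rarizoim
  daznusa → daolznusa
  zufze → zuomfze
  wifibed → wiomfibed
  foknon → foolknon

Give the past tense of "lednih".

lamhefro and rizo both end in -o yet inflect differently (lamhefroir, rarizoim), so the final letter is not what conditions the rule; the first letter is.
"lednih" begins with l-. The stems beginning with l- (lamhefro → lamhefroir, luvapbus → luvapbusir) add -ir.
The other patterns: stems beginning with w- or z- insert -om- after the first vowel; stems beginning with r- add ra- … -im around the stem; stems beginning with d-, f- or k- insert -ol- after the first vowel.
So lednih → lednihir.

lednihir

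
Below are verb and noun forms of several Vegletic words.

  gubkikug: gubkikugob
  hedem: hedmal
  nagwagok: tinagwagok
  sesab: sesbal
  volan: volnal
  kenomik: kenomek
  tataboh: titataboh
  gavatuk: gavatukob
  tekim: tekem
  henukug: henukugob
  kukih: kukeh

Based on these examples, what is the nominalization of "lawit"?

"lawit" has last vowel 'i'. The stems whose last vowel is 'i' (tekim → tekem, kukih → kukeh, kenomik → kenomek) change the last vowel to 'e'.
So lawit → lawet.

lawet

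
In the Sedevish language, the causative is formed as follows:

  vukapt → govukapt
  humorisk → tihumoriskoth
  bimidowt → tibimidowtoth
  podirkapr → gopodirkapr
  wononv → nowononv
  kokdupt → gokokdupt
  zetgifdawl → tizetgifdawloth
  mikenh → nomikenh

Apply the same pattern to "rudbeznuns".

kokdupt and bimidowt both end in -t yet inflect differently (gokokdupt, tibimidowtoth), so the final letter is not what conditions the rule; the second-to-last letter is.
"rudbeznuns" has second-to-last letter 'n'. The stems whose second-to-last letter is 'n' (wononv → nowononv, mikenh → nomikenh) add the prefix no-.
The other patterns: stems whose second-to-last letter is 'p' add the prefix go-; stems whose second-to-last letter is 's' or 'w' add ti- … -oth around the stem.
So rudbeznuns → norudbeznuns.

norudbeznuns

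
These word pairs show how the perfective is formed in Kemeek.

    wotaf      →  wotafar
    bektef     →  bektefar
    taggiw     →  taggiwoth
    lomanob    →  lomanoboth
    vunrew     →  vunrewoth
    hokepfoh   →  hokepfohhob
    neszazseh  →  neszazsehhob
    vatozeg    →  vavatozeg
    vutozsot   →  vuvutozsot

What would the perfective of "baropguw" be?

baropguwoth

bektef and vunrew both have last vowel 'e' yet inflect differently (bektefar, vunrewoth), so the last vowel is not what conditions the rule; the final letter is.
"baropguw" ends in -w. The stems ending in -w (taggiw → taggiwoth, vunrew → vunrewoth) add -oth.
So baropguw → baropguwoth.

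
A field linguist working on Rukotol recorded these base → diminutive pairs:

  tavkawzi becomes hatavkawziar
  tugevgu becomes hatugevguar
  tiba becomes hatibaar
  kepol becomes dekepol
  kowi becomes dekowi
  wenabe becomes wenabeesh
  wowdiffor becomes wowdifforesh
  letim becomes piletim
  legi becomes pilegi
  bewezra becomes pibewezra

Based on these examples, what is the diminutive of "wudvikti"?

tavkawzi and kowi both end in -i yet inflect differently (hatavkawziar, dekowi), so the final letter is not what conditions the rule; the first letter is.
"wudvikti" begins with w-. The stems beginning with w- (wenabe → wenabeesh, wowdiffor → wowdifforesh) add -esh.
So wudvikti → wudviktiesh.

wudviktiesh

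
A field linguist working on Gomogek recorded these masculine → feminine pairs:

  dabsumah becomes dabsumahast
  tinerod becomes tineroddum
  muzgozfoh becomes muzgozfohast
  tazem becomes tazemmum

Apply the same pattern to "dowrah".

"dowrah" ends in -h. The stems ending in -h (muzgozfoh → muzgozfohast, dabsumah → dabsumahast) add -ast.
The other pattern: stems ending in -d or -m double the final consonant and add -um.
So dowrah → dowrahast.

dowrahast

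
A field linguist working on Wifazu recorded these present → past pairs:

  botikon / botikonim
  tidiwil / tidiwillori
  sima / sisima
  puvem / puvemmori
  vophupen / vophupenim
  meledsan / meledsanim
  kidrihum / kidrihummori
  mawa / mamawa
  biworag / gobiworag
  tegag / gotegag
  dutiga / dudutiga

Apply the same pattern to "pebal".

peballori

tegag and dutiga both have last vowel 'a' yet inflect differently (gotegag, dudutiga), so the last vowel is not what conditions the rule; the final letter is.
"pebal" ends in -l. The one such stem in the data (tidiwil → tidiwillori) doubles the final consonant and adds -ori (as do puvem, kidrihum), so the same rule applies.
The other patterns: stems ending in -g add the prefix go-; stems ending in -a repeat the first consonant+vowel as a prefix; stems ending in -n add -im.
So pebal → peballori.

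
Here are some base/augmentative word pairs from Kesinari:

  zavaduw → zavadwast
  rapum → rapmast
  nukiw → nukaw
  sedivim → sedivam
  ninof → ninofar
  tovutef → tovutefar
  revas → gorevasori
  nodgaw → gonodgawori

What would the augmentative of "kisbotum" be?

kisbotmast

zavaduw and nukiw both end in -w yet inflect differently (zavadwast, nukaw), so the final letter is not what conditions the rule; the last vowel is.
"kisbotum" has last vowel 'u'. The stems whose last vowel is 'u' (zavaduw → zavadwast, rapum → rapmast) delete the last vowel and add -ast.
The other patterns: stems whose last vowel is 'i' change the last vowel to 'a'; stems whose last vowel is 'e' or 'o' add -ar; stems whose last vowel is 'a' add go- … -ori around the stem.
So kisbotum → kisbotmast.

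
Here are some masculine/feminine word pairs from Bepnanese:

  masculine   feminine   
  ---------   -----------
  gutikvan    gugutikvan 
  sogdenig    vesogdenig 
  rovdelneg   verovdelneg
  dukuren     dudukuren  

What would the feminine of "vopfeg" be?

vevopfeg

"vopfeg" ends in -g. The stems ending in -g (sogdenig → vesogdenig, rovdelneg → verovdelneg) add the prefix ve-.
So vopfeg → vevopfeg.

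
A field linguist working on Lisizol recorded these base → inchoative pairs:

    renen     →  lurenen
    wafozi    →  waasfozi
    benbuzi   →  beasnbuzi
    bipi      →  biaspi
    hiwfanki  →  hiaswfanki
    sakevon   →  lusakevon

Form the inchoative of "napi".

bipi and renen both have 2 vowels yet inflect differently (biaspi, lurenen), so the number of vowels is not what conditions the rule; the final letter is.
"napi" ends in -i. The stems ending in -i (bipi → biaspi, wafozi → waasfozi, benbuzi → beasnbuzi) insert -as- after the first vowel.
The other pattern: stems ending in -n add the prefix lu-.
So napi → naaspi.

naaspi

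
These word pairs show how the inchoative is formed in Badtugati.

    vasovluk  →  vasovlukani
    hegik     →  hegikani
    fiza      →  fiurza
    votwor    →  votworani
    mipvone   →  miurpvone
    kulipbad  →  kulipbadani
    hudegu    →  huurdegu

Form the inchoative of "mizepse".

hudegu and vasovluk both have last vowel 'u' yet inflect differently (huurdegu, vasovlukani), so the last vowel is not what conditions the rule; whether the stem ends in a vowel or a consonant is.
"mizepse" ends in a vowel. The stems ending in a vowel (fiza → fiurza, hudegu → huurdegu, mipvone → miurpvone) insert -ur- after the first vowel.
So mizepse → miurzepse.

miurzepse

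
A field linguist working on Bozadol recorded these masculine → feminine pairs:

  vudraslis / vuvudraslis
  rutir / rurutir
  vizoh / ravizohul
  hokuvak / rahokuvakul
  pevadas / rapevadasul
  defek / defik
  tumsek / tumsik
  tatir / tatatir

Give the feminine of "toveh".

tovih

vudraslis and pevadas both end in -s yet inflect differently (vuvudraslis, rapevadasul), so the final letter is not what conditions the rule; the last vowel is.
"toveh" has last vowel 'e'. The stems whose last vowel is 'e' (defek → defik, tumsek → tumsik) change the last vowel to 'i'.
The other patterns: stems whose last vowel is 'i' repeat the first consonant+vowel as a prefix; stems whose last vowel is 'a' or 'o' add ra- … -ul around the stem.
So toveh → tovih.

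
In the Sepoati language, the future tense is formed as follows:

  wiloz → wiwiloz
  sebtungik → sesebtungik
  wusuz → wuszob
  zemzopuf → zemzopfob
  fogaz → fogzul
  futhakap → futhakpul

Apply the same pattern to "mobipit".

wiloz and fogaz both end in -z yet inflect differently (wiwiloz, fogzul), so the final letter is not what conditions the rule; the last vowel is.
"mobipit" has last vowel 'i'. The one such stem in the data (sebtungik → sesebtungik) repeats the first consonant+vowel as a prefix (as does wiloz), so the same rule applies.
The other patterns: stems whose last vowel is 'a' delete the last vowel and add -ul; stems whose last vowel is 'u' delete the last vowel and add -ob.
So mobipit → momobipit.

momobipit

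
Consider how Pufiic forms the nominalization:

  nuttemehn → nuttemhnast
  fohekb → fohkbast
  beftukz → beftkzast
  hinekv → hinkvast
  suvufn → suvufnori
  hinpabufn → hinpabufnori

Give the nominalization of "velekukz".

hinpabufn and nuttemehn both end in -n yet inflect differently (hinpabufnori, nuttemhnast), so the final letter is not what conditions the rule; the second-to-last letter is.
"velekukz" has second-to-last letter 'k'. The stems whose second-to-last letter is 'k' (fohekb → fohkbast, hinekv → hinkvast, beftukz → beftkzast) delete the last vowel and add -ast.
So velekukz → velekkzast.

velekkzast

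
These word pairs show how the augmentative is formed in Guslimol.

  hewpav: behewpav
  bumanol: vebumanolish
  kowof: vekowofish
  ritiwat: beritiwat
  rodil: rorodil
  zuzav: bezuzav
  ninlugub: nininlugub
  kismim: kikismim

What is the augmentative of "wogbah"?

bumanol and rodil both end in -l yet inflect differently (vebumanolish, rorodil), so the final letter is not what conditions the rule; the last vowel is.
"wogbah" has last vowel 'a'. The stems whose last vowel is 'a' (zuzav → bezuzav, ritiwat → beritiwat, hewpav → behewpav) add the prefix be-.
So wogbah → bewogbah.

bewogbah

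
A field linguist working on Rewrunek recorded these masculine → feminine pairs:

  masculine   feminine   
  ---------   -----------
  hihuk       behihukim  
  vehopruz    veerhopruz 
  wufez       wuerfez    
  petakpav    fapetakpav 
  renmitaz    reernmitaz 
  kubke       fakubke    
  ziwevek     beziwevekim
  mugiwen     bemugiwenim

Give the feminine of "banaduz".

baernaduz

petakpav and renmitaz both have last vowel 'a' yet inflect differently (fapetakpav, reernmitaz), so the last vowel is not what conditions the rule; the final letter is.
"banaduz" ends in -z. The stems ending in -z (renmitaz → reernmitaz, wufez → wuerfez, vehopruz → veerhopruz) insert -er- after the first vowel.
So banaduz → baernaduz.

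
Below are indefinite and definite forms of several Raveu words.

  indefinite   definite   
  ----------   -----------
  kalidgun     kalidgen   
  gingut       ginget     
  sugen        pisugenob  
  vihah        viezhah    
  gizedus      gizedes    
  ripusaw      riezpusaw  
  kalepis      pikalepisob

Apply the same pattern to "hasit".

pihasitob

"hasit" has last vowel 'i'. The one such stem in the data (kalepis → pikalepisob) adds pi- … -ob around the stem, so the same rule applies.
So hasit → pihasitob.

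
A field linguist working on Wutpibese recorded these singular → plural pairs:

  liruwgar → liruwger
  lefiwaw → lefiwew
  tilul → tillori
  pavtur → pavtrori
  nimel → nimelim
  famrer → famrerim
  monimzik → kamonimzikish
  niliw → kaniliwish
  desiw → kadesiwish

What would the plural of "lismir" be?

liruwgar and pavtur both end in -r yet inflect differently (liruwger, pavtrori), so the final letter is not what conditions the rule; the last vowel is.
"lismir" has last vowel 'i'. The stems whose last vowel is 'i' (monimzik → kamonimzikish, niliw → kaniliwish, desiw → kadesiwish) add ka- … -ish around the stem.
The other patterns: stems whose last vowel is 'a' change the last vowel to 'e'; stems whose last vowel is 'u' delete the last vowel and add -ori; stems whose last vowel is 'e' add -im.
So lismir → kalismirish.

kalismirish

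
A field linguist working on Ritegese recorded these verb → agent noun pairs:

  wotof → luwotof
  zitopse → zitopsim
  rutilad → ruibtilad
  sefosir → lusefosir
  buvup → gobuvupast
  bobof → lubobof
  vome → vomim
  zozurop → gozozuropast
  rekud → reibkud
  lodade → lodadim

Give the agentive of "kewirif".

rekud and buvup both have last vowel 'u' yet inflect differently (reibkud, gobuvupast), so the last vowel is not what conditions the rule; the final letter is.
"kewirif" ends in -f. The stems ending in -f (wotof → luwotof, bobof → lubobof) add the prefix lu-.
The other patterns: stems ending in -d insert -ib- after the first vowel; stems ending in -e drop the final letter and add -im; stems ending in -p add go- … -ast around the stem.
So kewirif → lukewirif.

lukewirif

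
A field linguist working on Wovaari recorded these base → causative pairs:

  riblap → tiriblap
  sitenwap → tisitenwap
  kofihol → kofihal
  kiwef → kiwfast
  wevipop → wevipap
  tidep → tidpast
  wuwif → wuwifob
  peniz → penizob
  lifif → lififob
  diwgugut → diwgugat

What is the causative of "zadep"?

zadpast

"zadep" has last vowel 'e'. The stems whose last vowel is 'e' (kiwef → kiwfast, tidep → tidpast) delete the last vowel and add -ast.
So zadep → zadpast.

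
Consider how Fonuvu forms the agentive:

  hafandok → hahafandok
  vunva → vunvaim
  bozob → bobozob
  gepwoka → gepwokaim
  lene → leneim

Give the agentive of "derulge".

derulgeim

gepwoka and hafandok both have 3 vowels yet inflect differently (gepwokaim, hahafandok), so the number of vowels is not what conditions the rule; whether the stem ends in a vowel or a consonant is.
"derulge" ends in a vowel. The stems ending in a vowel (lene → leneim, vunva → vunvaim, gepwoka → gepwokaim) add -im.
The other pattern: stems ending in a consonant repeat the first consonant+vowel as a prefix.
So derulge → derulgeim.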